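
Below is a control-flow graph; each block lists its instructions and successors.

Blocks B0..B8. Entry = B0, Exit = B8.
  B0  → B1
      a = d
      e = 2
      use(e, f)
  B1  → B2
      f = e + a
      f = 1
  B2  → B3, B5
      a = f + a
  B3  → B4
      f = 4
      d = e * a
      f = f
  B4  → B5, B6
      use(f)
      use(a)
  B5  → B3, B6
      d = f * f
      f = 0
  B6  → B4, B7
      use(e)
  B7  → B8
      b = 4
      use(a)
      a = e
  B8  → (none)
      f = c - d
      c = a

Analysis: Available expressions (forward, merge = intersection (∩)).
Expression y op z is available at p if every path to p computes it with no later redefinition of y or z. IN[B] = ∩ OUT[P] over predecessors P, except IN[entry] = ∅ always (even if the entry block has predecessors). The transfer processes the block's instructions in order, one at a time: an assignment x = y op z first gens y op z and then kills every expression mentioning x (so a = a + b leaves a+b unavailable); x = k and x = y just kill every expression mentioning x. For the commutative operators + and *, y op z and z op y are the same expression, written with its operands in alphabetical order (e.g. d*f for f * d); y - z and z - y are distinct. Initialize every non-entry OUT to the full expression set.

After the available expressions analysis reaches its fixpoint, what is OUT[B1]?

Converged values:
  B0: | IN={} | OUT={}
  B1: | IN={} | OUT={a+e}
  B2: | IN={a+e} | OUT={}
  B3: | IN={} | OUT={a*e}
  B4: | IN={} | OUT={}
  B5: | IN={} | OUT={}
  B6: | IN={} | OUT={}
  B7: | IN={} | OUT={}
  B8: | IN={} | OUT={}

Merge at B1: IN[B1] = OUT[B0] = {}
Applying B1's transfer function to that IN value gives OUT[B1] (row B1 above).

Answer: {a+e}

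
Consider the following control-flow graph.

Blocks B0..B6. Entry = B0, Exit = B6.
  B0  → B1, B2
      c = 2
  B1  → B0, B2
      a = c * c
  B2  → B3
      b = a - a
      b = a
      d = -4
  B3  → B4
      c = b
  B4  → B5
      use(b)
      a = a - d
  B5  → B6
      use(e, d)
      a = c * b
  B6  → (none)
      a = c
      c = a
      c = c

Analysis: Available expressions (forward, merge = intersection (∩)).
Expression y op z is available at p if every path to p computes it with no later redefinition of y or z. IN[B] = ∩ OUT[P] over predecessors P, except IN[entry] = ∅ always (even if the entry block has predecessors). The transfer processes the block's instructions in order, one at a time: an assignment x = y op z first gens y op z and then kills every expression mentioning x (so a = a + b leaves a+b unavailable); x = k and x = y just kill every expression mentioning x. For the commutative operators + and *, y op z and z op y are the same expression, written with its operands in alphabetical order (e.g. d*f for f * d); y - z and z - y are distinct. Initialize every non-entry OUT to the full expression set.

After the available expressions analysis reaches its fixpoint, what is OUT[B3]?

Fixpoint table:
  B0: | IN={} | OUT={}
  B1: | IN={} | OUT={c*c}
  B2: | IN={} | OUT={a-a}
  B3: | IN={a-a} | OUT={a-a}
  B4: | IN={a-a} | OUT={}
  B5: | IN={} | OUT={b*c}
  B6: | IN={b*c} | OUT={}

Merge at B3: IN[B3] = OUT[B2] = {a-a}
Applying B3's transfer function to that IN value gives OUT[B3] (row B3 above).

Answer: {a-a}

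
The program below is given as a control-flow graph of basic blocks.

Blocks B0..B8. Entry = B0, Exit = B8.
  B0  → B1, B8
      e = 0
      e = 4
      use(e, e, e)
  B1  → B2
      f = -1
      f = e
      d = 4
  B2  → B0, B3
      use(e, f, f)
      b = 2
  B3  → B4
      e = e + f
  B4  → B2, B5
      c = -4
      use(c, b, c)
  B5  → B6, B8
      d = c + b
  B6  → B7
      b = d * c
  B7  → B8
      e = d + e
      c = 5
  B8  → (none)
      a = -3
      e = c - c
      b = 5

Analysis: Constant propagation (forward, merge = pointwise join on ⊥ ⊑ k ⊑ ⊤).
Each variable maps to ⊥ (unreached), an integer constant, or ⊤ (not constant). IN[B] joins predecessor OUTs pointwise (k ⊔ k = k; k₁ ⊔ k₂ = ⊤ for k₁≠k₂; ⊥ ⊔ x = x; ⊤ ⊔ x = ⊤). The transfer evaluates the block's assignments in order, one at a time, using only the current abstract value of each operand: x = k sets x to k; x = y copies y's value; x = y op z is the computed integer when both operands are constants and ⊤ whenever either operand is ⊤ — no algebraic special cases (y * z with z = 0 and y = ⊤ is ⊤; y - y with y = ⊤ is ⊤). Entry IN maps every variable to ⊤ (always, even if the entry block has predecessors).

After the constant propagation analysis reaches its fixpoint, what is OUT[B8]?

Fixpoint table:
  B0: | IN=(all ⊤) | OUT={e:4; rest ⊤}
  B1: | IN={e:4; rest ⊤} | OUT={d:4, e:4, f:4; rest ⊤}
  B2: | IN={d:4, f:4; rest ⊤} | OUT={b:2, d:4, f:4; rest ⊤}
  B3: | IN={b:2, d:4, f:4; rest ⊤} | OUT={b:2, d:4, f:4; rest ⊤}
  B4: | IN={b:2, d:4, f:4; rest ⊤} | OUT={b:2, c:-4, d:4, f:4; rest ⊤}
  B5: | IN={b:2, c:-4, d:4, f:4; rest ⊤} | OUT={b:2, c:-4, d:-2, f:4; rest ⊤}
  B6: | IN={b:2, c:-4, d:-2, f:4; rest ⊤} | OUT={b:8, c:-4, d:-2, f:4; rest ⊤}
  B7: | IN={b:8, c:-4, d:-2, f:4; rest ⊤} | OUT={b:8, c:5, d:-2, f:4; rest ⊤}
  B8: | IN=(all ⊤) | OUT={a:-3, b:5; rest ⊤}

Merge at B8: IN[B8] = OUT[B0] ⊔ OUT[B5] ⊔ OUT[B7] = {a: ⊤, b: ⊤, c: ⊤, d: ⊤, e: ⊤, f: ⊤}
Applying B8's transfer function to that IN value gives OUT[B8] (row B8 above).

Answer: {a: -3, b: 5, c: ⊤, d: ⊤, e: ⊤, f: ⊤}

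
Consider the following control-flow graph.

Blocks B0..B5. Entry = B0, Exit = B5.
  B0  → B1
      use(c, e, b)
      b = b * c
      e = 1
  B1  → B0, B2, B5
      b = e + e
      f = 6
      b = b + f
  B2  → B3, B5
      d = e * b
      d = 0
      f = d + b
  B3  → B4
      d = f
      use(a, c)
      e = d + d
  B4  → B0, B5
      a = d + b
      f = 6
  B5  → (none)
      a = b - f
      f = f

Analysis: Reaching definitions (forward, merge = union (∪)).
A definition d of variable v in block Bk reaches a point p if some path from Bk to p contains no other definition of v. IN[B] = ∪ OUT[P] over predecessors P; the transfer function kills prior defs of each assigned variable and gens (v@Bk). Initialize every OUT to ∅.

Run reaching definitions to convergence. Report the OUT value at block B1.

Fixpoint table:
  B0:   IN={a@B4, b@B1, d@B3, e@B0, e@B3, f@B1, f@B4}   OUT={a@B4, b@B0, d@B3, e@B0, f@B1, f@B4}
  B1:   IN={a@B4, b@B0, d@B3, e@B0, f@B1, f@B4}   OUT={a@B4, b@B1, d@B3, e@B0, f@B1}
  B2:   IN={a@B4, b@B1, d@B3, e@B0, f@B1}   OUT={a@B4, b@B1, d@B2, e@B0, f@B2}
  B3:   IN={a@B4, b@B1, d@B2, e@B0, f@B2}   OUT={a@B4, b@B1, d@B3, e@B3, f@B2}
  B4:   IN={a@B4, b@B1, d@B3, e@B3, f@B2}   OUT={a@B4, b@B1, d@B3, e@B3, f@B4}
  B5:   IN={a@B4, b@B1, d@B2, d@B3, e@B0, e@B3, f@B1, f@B2, f@B4}   OUT={a@B5, b@B1, d@B2, d@B3, e@B0, e@B3, f@B5}

Merge at B1: IN[B1] = OUT[B0] = {a@B4, b@B0, d@B3, e@B0, f@B1, f@B4}
Applying B1's transfer function to that IN value gives OUT[B1] (row B1 above).

Answer: {a@B4, b@B1, d@B3, e@B0, f@B1}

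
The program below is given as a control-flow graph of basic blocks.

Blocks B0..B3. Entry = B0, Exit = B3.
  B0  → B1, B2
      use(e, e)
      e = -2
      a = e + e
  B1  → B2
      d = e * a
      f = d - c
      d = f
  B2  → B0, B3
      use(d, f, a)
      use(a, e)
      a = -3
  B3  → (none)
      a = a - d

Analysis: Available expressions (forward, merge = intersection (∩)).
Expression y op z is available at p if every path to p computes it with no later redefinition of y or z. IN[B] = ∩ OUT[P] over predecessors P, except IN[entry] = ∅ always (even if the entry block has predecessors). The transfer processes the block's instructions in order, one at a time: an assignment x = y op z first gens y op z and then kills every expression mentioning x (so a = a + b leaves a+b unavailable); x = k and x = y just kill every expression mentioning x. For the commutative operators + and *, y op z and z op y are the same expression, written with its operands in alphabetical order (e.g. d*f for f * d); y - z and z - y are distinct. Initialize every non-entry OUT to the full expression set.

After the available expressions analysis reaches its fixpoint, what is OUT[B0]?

Per-block solution:
  B0:   IN={}   OUT={e+e}
  B1:   IN={e+e}   OUT={a*e, e+e}
  B2:   IN={e+e}   OUT={e+e}
  B3:   IN={e+e}   OUT={e+e}

Merge at B0 (entry node, so the boundary value {} is joined with the incoming edge(s)): IN[B0] = {} ∩ OUT[B2] = {}
Applying B0's transfer function to that IN value gives OUT[B0] (row B0 above).

Answer: {e+e}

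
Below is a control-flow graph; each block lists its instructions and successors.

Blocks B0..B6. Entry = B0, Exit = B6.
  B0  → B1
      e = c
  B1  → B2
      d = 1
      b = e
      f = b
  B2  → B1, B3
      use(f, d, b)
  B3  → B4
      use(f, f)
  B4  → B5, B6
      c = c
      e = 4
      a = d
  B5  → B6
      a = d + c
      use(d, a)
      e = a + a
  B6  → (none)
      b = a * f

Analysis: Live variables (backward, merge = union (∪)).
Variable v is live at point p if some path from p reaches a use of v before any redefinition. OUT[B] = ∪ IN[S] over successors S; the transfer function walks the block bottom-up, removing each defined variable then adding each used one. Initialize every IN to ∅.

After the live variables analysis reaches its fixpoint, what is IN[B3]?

Per-block solution:
  B0:  IN={c}  OUT={c, e}
  B1:  IN={c, e}  OUT={b, c, d, e, f}
  B2:  IN={b, c, d, e, f}  OUT={c, d, e, f}
  B3:  IN={c, d, f}  OUT={c, d, f}
  B4:  IN={c, d, f}  OUT={a, c, d, f}
  B5:  IN={c, d, f}  OUT={a, f}
  B6:  IN={a, f}  OUT={}

Merge at B3: OUT[B3] = IN[B4] = {c, d, f}
Applying B3's transfer function to that OUT value gives IN[B3] (row B3 above).

Answer: {c, d, f}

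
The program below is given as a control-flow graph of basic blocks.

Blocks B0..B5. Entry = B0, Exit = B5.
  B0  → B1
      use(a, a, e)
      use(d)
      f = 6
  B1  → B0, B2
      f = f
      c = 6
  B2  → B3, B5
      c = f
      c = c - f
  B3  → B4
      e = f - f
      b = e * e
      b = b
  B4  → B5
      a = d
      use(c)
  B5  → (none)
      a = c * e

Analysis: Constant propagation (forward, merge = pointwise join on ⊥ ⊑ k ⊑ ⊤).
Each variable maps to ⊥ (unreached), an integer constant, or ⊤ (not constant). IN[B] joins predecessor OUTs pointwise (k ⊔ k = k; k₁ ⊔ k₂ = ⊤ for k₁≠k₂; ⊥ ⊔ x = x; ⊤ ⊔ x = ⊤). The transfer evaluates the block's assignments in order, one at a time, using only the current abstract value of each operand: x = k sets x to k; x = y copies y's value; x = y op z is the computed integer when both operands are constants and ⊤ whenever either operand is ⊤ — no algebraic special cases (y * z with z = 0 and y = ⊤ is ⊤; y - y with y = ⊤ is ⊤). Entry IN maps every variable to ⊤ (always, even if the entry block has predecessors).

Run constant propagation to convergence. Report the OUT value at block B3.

Fixpoint table:
  B0:  IN=(all ⊤)  OUT={f:6; rest ⊤}
  B1:  IN={f:6; rest ⊤}  OUT={c:6, f:6; rest ⊤}
  B2:  IN={c:6, f:6; rest ⊤}  OUT={c:0, f:6; rest ⊤}
  B3:  IN={c:0, f:6; rest ⊤}  OUT={b:0, c:0, e:0, f:6; rest ⊤}
  B4:  IN={b:0, c:0, e:0, f:6; rest ⊤}  OUT={b:0, c:0, e:0, f:6; rest ⊤}
  B5:  IN={c:0, f:6; rest ⊤}  OUT={c:0, f:6; rest ⊤}

Merge at B3: IN[B3] = OUT[B2] = {a: ⊤, b: ⊤, c: 0, d: ⊤, e: ⊤, f: 6}
Applying B3's transfer function to that IN value gives OUT[B3] (row B3 above).

Answer: {a: ⊤, b: 0, c: 0, d: ⊤, e: 0, f: 6}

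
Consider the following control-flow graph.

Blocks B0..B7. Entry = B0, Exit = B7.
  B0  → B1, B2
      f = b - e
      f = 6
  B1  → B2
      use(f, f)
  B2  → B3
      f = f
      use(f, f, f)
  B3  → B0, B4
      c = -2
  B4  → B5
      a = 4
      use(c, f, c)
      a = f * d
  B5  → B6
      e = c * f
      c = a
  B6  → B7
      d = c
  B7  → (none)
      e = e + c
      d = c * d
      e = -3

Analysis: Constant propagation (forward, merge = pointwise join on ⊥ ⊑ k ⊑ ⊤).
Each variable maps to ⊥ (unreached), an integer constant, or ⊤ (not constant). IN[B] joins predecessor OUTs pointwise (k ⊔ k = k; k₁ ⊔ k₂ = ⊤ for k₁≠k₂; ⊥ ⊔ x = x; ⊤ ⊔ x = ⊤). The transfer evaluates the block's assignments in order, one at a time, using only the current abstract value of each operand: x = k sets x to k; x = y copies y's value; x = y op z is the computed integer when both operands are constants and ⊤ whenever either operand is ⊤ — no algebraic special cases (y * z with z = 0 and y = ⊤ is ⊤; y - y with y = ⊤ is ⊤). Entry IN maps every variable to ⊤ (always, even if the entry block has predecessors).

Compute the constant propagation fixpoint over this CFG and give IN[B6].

Answer: {a: ⊤, b: ⊤, c: ⊤, d: ⊤, e: -12, f: 6}

Trace:
Per-block solution:
  B0:  IN=(all ⊤)  OUT={f:6; rest ⊤}
  B1:  IN={f:6; rest ⊤}  OUT={f:6; rest ⊤}
  B2:  IN={f:6; rest ⊤}  OUT={f:6; rest ⊤}
  B3:  IN={f:6; rest ⊤}  OUT={c:-2, f:6; rest ⊤}
  B4:  IN={c:-2, f:6; rest ⊤}  OUT={c:-2, f:6; rest ⊤}
  B5:  IN={c:-2, f:6; rest ⊤}  OUT={e:-12, f:6; rest ⊤}
  B6:  IN={e:-12, f:6; rest ⊤}  OUT={e:-12, f:6; rest ⊤}
  B7:  IN={e:-12, f:6; rest ⊤}  OUT={e:-3, f:6; rest ⊤}

Merge at B6: IN[B6] = OUT[B5] = {a: ⊤, b: ⊤, c: ⊤, d: ⊤, e: -12, f: 6}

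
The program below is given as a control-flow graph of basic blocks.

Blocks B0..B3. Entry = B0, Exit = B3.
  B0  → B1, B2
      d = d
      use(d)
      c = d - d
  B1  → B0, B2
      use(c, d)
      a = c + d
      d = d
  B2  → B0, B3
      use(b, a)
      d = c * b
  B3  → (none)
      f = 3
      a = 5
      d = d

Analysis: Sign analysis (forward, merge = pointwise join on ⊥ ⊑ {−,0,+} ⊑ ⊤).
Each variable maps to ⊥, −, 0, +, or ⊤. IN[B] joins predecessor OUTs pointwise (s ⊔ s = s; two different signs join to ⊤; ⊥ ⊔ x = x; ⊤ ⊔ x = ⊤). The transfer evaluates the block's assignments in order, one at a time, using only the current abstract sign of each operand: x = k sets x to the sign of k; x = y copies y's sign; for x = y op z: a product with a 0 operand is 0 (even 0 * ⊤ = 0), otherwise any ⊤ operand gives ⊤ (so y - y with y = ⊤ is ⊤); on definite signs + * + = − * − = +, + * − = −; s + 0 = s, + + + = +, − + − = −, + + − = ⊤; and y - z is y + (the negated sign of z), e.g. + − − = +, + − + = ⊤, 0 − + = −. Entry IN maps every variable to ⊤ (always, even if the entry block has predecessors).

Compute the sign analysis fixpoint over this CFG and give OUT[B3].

Fixpoint table:
  B0:  IN=(all ⊤)  OUT=(all ⊤)
  B1:  IN=(all ⊤)  OUT=(all ⊤)
  B2:  IN=(all ⊤)  OUT=(all ⊤)
  B3:  IN=(all ⊤)  OUT={a:+, f:+; rest ⊤}

Merge at B3: IN[B3] = OUT[B2] = {a: ⊤, b: ⊤, c: ⊤, d: ⊤, e: ⊤, f: ⊤}
Applying B3's transfer function to that IN value gives OUT[B3] (row B3 above).

Answer: {a: +, b: ⊤, c: ⊤, d: ⊤, e: ⊤, f: +}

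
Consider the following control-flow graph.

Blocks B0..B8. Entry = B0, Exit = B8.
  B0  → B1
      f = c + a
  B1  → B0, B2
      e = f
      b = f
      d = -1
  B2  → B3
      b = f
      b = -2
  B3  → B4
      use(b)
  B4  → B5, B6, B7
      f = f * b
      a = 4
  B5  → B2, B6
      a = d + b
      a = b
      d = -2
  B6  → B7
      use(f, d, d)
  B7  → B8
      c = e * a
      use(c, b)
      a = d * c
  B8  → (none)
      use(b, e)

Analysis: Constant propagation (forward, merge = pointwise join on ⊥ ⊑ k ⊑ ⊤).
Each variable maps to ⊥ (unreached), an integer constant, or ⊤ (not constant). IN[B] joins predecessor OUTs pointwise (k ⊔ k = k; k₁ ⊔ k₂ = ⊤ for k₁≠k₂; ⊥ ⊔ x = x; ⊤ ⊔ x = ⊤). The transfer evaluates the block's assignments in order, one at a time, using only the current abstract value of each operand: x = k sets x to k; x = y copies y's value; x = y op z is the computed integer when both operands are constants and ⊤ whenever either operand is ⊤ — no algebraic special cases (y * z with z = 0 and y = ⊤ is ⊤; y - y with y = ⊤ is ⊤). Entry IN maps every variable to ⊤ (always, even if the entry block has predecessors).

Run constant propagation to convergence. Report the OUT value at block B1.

Answer: {a: ⊤, b: ⊤, c: ⊤, d: -1, e: ⊤, f: ⊤}

Working:
Converged values:
  B0:  IN=(all ⊤)  OUT=(all ⊤)
  B1:  IN=(all ⊤)  OUT={d:-1; rest ⊤}
  B2:  IN=(all ⊤)  OUT={b:-2; rest ⊤}
  B3:  IN={b:-2; rest ⊤}  OUT={b:-2; rest ⊤}
  B4:  IN={b:-2; rest ⊤}  OUT={a:4, b:-2; rest ⊤}
  B5:  IN={a:4, b:-2; rest ⊤}  OUT={a:-2, b:-2, d:-2; rest ⊤}
  B6:  IN={b:-2; rest ⊤}  OUT={b:-2; rest ⊤}
  B7:  IN={b:-2; rest ⊤}  OUT={b:-2; rest ⊤}
  B8:  IN={b:-2; rest ⊤}  OUT={b:-2; rest ⊤}

Merge at B1: IN[B1] = OUT[B0] = {a: ⊤, b: ⊤, c: ⊤, d: ⊤, e: ⊤, f: ⊤}
Applying B1's transfer function to that IN value gives OUT[B1] (row B1 above).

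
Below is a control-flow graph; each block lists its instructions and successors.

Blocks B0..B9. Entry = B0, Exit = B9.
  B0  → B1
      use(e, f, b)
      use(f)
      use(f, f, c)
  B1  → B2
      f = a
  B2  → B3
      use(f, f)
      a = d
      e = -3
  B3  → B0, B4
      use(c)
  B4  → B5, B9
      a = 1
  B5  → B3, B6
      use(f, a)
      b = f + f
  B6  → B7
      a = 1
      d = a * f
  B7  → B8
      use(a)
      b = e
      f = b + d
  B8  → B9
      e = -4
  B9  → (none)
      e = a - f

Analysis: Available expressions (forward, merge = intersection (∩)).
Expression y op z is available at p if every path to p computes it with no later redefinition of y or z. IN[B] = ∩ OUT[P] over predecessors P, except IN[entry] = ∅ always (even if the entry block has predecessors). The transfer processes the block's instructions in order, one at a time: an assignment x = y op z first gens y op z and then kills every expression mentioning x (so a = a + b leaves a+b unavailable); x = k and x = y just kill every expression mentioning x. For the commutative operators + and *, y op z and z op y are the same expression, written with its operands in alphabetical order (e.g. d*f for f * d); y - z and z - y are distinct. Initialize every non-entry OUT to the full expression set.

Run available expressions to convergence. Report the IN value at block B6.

Fixpoint table:
  B0: | IN={} | OUT={}
  B1: | IN={} | OUT={}
  B2: | IN={} | OUT={}
  B3: | IN={} | OUT={}
  B4: | IN={} | OUT={}
  B5: | IN={} | OUT={f+f}
  B6: | IN={f+f} | OUT={a*f, f+f}
  B7: | IN={a*f, f+f} | OUT={b+d}
  B8: | IN={b+d} | OUT={b+d}
  B9: | IN={} | OUT={a-f}

Merge at B6: IN[B6] = OUT[B5] = {f+f}

Answer: {f+f}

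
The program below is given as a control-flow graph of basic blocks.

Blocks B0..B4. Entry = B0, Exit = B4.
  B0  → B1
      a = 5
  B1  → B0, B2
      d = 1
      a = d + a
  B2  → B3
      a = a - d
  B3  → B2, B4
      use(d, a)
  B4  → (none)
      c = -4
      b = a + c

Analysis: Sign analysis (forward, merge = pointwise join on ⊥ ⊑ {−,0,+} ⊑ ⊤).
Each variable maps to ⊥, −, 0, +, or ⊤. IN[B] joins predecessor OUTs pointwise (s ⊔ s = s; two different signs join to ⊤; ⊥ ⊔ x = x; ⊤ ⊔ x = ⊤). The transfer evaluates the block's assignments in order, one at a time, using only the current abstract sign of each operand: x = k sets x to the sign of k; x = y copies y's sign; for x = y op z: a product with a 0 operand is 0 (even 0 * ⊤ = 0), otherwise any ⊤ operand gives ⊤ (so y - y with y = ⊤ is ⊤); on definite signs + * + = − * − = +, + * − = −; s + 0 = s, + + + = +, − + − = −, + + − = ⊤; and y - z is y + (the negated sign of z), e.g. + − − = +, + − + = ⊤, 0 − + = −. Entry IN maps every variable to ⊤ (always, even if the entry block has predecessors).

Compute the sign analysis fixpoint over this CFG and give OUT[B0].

Converged values:
  B0:  IN=(all ⊤)  OUT={a:+; rest ⊤}
  B1:  IN={a:+; rest ⊤}  OUT={a:+, d:+; rest ⊤}
  B2:  IN={d:+; rest ⊤}  OUT={d:+; rest ⊤}
  B3:  IN={d:+; rest ⊤}  OUT={d:+; rest ⊤}
  B4:  IN={d:+; rest ⊤}  OUT={c:-, d:+; rest ⊤}

Merge at B0 (entry node, so the boundary value (all ⊤) is joined with the incoming edge(s)): IN[B0] = (all ⊤) ⊔ OUT[B1] = {a: ⊤, b: ⊤, c: ⊤, d: ⊤, e: ⊤, f: ⊤}
Applying B0's transfer function to that IN value gives OUT[B0] (row B0 above).

Answer: {a: +, b: ⊤, c: ⊤, d: ⊤, e: ⊤, f: ⊤}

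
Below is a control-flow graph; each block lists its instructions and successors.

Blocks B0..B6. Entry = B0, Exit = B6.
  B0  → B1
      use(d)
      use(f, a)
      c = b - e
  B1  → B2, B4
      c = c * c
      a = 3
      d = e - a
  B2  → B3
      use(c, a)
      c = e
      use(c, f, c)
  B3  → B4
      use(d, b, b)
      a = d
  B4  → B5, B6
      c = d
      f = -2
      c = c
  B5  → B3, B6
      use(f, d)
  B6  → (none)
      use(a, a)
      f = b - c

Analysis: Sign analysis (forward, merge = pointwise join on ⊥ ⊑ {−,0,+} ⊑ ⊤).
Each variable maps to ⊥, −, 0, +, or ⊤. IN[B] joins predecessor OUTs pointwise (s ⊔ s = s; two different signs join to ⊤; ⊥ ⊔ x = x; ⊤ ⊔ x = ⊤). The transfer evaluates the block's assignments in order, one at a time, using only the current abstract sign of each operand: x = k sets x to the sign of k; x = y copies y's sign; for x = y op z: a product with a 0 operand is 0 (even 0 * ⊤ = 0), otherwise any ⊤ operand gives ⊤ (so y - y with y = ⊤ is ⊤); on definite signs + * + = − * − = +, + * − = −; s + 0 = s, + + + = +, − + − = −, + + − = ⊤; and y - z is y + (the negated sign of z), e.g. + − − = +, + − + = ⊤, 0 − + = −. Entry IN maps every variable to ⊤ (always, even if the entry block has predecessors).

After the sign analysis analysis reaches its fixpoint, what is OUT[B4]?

Answer: {a: ⊤, b: ⊤, c: ⊤, d: ⊤, e: ⊤, f: -}

Trace:
Per-block solution:
  B0:  IN=(all ⊤)  OUT=(all ⊤)
  B1:  IN=(all ⊤)  OUT={a:+; rest ⊤}
  B2:  IN={a:+; rest ⊤}  OUT={a:+; rest ⊤}
  B3:  IN=(all ⊤)  OUT=(all ⊤)
  B4:  IN=(all ⊤)  OUT={f:-; rest ⊤}
  B5:  IN={f:-; rest ⊤}  OUT={f:-; rest ⊤}
  B6:  IN={f:-; rest ⊤}  OUT=(all ⊤)

Merge at B4: IN[B4] = OUT[B1] ⊔ OUT[B3] = {a: ⊤, b: ⊤, c: ⊤, d: ⊤, e: ⊤, f: ⊤}
Applying B4's transfer function to that IN value gives OUT[B4] (row B4 above).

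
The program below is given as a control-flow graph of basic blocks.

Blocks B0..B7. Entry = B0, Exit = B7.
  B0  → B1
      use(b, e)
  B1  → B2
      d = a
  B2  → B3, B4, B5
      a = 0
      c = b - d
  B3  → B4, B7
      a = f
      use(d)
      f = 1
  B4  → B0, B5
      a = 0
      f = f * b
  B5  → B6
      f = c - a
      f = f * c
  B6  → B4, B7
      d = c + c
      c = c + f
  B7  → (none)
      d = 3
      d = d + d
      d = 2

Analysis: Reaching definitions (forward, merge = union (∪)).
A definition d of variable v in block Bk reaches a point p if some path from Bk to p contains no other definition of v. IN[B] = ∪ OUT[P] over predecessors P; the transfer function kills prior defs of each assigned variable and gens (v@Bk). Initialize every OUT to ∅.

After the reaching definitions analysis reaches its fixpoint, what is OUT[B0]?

Fixpoint table:
  B0:   IN={a@B4, c@B2, c@B6, d@B1, d@B6, f@B4}   OUT={a@B4, c@B2, c@B6, d@B1, d@B6, f@B4}
  B1:   IN={a@B4, c@B2, c@B6, d@B1, d@B6, f@B4}   OUT={a@B4, c@B2, c@B6, d@B1, f@B4}
  B2:   IN={a@B4, c@B2, c@B6, d@B1, f@B4}   OUT={a@B2, c@B2, d@B1, f@B4}
  B3:   IN={a@B2, c@B2, d@B1, f@B4}   OUT={a@B3, c@B2, d@B1, f@B3}
  B4:   IN={a@B2, a@B3, a@B4, c@B2, c@B6, d@B1, d@B6, f@B3, f@B4, f@B5}   OUT={a@B4, c@B2, c@B6, d@B1, d@B6, f@B4}
  B5:   IN={a@B2, a@B4, c@B2, c@B6, d@B1, d@B6, f@B4}   OUT={a@B2, a@B4, c@B2, c@B6, d@B1, d@B6, f@B5}
  B6:   IN={a@B2, a@B4, c@B2, c@B6, d@B1, d@B6, f@B5}   OUT={a@B2, a@B4, c@B6, d@B6, f@B5}
  B7:   IN={a@B2, a@B3, a@B4, c@B2, c@B6, d@B1, d@B6, f@B3, f@B5}   OUT={a@B2, a@B3, a@B4, c@B2, c@B6, d@B7, f@B3, f@B5}

Merge at B0 (entry node, so the boundary value {} is joined with the incoming edge(s)): IN[B0] = {} ⊔ OUT[B4] = {a@B4, c@B2, c@B6, d@B1, d@B6, f@B4}
Applying B0's transfer function to that IN value gives OUT[B0] (row B0 above).

Answer: {a@B4, c@B2, c@B6, d@B1, d@B6, f@B4}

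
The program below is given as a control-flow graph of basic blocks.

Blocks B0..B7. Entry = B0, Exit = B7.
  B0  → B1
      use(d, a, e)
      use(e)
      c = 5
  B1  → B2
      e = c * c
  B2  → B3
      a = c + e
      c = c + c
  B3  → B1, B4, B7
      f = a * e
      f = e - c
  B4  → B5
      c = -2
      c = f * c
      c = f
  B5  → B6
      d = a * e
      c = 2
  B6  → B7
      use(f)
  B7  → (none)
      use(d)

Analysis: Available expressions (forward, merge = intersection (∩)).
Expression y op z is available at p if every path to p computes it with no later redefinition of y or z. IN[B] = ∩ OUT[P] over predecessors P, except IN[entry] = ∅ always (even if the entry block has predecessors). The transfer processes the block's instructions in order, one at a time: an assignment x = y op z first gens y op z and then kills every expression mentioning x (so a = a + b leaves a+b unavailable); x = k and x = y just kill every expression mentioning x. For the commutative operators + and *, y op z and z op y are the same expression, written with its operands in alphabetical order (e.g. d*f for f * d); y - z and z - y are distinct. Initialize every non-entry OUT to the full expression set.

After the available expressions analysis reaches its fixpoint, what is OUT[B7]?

Fixpoint table:
  B0:   IN={}   OUT={}
  B1:   IN={}   OUT={c*c}
  B2:   IN={c*c}   OUT={}
  B3:   IN={}   OUT={a*e, e-c}
  B4:   IN={a*e, e-c}   OUT={a*e}
  B5:   IN={a*e}   OUT={a*e}
  B6:   IN={a*e}   OUT={a*e}
  B7:   IN={a*e}   OUT={a*e}

Merge at B7: IN[B7] = OUT[B3] ∩ OUT[B6] = {a*e}
Applying B7's transfer function to that IN value gives OUT[B7] (row B7 above).

Answer: {a*e}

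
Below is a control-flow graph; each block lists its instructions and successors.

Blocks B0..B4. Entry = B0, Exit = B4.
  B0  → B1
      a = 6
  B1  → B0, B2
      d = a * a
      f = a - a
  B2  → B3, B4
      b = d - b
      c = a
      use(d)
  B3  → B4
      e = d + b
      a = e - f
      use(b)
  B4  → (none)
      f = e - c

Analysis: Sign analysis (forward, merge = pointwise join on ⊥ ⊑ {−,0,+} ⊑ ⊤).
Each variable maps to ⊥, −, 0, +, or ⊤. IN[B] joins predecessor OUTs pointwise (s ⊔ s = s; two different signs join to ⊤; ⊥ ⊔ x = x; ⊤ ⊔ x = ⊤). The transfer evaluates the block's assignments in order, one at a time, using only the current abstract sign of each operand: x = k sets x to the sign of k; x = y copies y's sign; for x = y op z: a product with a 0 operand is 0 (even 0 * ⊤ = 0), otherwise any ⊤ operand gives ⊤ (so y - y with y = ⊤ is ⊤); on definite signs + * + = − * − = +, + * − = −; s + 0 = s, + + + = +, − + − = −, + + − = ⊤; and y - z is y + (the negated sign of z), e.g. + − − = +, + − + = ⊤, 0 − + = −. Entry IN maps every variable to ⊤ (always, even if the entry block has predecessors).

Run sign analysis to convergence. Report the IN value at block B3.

Fixpoint table:
  B0:   IN=(all ⊤)   OUT={a:+; rest ⊤}
  B1:   IN={a:+; rest ⊤}   OUT={a:+, d:+; rest ⊤}
  B2:   IN={a:+, d:+; rest ⊤}   OUT={a:+, c:+, d:+; rest ⊤}
  B3:   IN={a:+, c:+, d:+; rest ⊤}   OUT={c:+, d:+; rest ⊤}
  B4:   IN={c:+, d:+; rest ⊤}   OUT={c:+, d:+; rest ⊤}

Merge at B3: IN[B3] = OUT[B2] = {a: +, b: ⊤, c: +, d: +, e: ⊤, f: ⊤}

Answer: {a: +, b: ⊤, c: +, d: +, e: ⊤, f: ⊤}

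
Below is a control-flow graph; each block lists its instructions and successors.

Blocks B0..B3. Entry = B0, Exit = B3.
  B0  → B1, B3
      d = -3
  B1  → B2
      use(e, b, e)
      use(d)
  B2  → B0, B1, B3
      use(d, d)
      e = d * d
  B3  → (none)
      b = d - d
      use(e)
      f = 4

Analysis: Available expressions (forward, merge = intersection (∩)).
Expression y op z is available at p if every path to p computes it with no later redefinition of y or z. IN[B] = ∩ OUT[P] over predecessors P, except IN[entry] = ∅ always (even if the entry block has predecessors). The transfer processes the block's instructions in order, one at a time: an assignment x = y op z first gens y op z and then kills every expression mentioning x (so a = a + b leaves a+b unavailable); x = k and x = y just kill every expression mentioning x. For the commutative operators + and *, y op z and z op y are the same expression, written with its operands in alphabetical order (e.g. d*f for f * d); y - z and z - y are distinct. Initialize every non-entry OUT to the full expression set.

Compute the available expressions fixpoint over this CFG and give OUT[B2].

Answer: {d*d}

Derivation:
Per-block solution:
  B0:  IN={}  OUT={}
  B1:  IN={}  OUT={}
  B2:  IN={}  OUT={d*d}
  B3:  IN={}  OUT={d-d}

Merge at B2: IN[B2] = OUT[B1] = {}
Applying B2's transfer function to that IN value gives OUT[B2] (row B2 above).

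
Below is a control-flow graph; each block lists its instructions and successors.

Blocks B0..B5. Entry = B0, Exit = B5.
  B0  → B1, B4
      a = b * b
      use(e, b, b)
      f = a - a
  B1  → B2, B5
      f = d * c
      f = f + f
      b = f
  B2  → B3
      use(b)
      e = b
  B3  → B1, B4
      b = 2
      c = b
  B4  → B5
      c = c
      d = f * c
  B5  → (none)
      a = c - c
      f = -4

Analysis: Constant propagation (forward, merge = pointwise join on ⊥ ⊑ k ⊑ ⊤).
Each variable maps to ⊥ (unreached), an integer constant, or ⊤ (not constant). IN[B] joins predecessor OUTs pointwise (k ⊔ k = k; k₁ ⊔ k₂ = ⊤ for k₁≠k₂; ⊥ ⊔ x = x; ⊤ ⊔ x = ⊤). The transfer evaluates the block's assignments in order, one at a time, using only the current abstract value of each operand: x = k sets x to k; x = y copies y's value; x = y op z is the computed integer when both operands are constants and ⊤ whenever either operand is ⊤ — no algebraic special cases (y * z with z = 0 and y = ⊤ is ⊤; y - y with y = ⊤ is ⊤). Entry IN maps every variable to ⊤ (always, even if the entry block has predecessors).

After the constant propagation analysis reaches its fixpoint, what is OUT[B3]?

Answer: {a: ⊤, b: 2, c: 2, d: ⊤, e: ⊤, f: ⊤}

Trace:
Fixpoint table:
  B0:  IN=(all ⊤)  OUT=(all ⊤)
  B1:  IN=(all ⊤)  OUT=(all ⊤)
  B2:  IN=(all ⊤)  OUT=(all ⊤)
  B3:  IN=(all ⊤)  OUT={b:2, c:2; rest ⊤}
  B4:  IN=(all ⊤)  OUT=(all ⊤)
  B5:  IN=(all ⊤)  OUT={f:-4; rest ⊤}

Merge at B3: IN[B3] = OUT[B2] = {a: ⊤, b: ⊤, c: ⊤, d: ⊤, e: ⊤, f: ⊤}
Applying B3's transfer function to that IN value gives OUT[B3] (row B3 above).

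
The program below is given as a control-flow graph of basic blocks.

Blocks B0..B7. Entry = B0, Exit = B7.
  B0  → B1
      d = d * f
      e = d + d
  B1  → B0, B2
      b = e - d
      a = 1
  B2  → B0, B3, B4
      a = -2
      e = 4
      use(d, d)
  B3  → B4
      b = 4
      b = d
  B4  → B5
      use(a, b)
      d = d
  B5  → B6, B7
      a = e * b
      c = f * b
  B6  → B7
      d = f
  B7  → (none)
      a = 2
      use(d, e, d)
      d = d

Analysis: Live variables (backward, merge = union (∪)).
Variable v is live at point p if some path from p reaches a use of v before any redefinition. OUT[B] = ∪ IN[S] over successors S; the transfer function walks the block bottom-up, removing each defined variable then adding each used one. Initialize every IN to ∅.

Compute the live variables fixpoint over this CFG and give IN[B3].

Answer: {a, d, e, f}

Working:
Per-block solution:
  B0: | IN={d, f} | OUT={d, e, f}
  B1: | IN={d, e, f} | OUT={b, d, f}
  B2: | IN={b, d, f} | OUT={a, b, d, e, f}
  B3: | IN={a, d, e, f} | OUT={a, b, d, e, f}
  B4: | IN={a, b, d, e, f} | OUT={b, d, e, f}
  B5: | IN={b, d, e, f} | OUT={d, e, f}
  B6: | IN={e, f} | OUT={d, e}
  B7: | IN={d, e} | OUT={}

Merge at B3: OUT[B3] = IN[B4] = {a, b, d, e, f}
Applying B3's transfer function to that OUT value gives IN[B3] (row B3 above).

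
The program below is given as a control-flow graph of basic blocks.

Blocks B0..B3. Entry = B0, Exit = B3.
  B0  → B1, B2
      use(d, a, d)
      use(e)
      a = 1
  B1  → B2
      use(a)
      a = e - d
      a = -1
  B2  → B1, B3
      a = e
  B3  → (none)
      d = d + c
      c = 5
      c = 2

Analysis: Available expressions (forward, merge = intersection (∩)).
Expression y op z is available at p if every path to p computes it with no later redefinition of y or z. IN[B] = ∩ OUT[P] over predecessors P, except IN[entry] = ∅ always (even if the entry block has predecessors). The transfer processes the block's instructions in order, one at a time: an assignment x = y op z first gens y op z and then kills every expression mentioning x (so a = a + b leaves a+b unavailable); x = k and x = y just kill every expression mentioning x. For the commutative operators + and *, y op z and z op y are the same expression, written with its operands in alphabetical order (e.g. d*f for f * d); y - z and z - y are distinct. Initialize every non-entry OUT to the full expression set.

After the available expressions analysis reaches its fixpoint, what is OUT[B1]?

Fixpoint table:
  B0: | IN={} | OUT={}
  B1: | IN={} | OUT={e-d}
  B2: | IN={} | OUT={}
  B3: | IN={} | OUT={}

Merge at B1: IN[B1] = OUT[B0] ∩ OUT[B2] = {}
Applying B1's transfer function to that IN value gives OUT[B1] (row B1 above).

Answer: {e-d}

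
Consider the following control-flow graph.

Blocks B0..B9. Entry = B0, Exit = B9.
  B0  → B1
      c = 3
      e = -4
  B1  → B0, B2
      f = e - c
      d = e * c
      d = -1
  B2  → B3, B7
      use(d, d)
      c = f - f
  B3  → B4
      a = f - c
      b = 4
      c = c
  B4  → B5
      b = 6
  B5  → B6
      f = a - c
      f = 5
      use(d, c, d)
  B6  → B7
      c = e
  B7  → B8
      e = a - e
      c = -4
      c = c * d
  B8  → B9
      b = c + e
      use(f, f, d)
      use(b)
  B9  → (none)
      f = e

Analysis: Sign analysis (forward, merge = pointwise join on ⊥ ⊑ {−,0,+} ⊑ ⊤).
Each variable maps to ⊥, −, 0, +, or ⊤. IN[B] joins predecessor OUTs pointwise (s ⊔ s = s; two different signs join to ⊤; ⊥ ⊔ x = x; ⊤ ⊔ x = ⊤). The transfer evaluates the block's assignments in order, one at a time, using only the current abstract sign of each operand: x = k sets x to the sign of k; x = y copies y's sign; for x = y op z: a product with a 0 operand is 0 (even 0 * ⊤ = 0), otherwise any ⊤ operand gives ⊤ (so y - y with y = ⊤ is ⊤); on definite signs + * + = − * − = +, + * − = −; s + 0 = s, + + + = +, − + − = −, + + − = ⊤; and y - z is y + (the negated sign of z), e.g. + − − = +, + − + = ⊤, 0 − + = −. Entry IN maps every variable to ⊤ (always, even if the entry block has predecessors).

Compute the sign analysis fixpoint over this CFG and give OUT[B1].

Answer: {a: ⊤, b: ⊤, c: +, d: -, e: -, f: -}

Trace:
Fixpoint table:
  B0:  IN=(all ⊤)  OUT={c:+, e:-; rest ⊤}
  B1:  IN={c:+, e:-; rest ⊤}  OUT={c:+, d:-, e:-, f:-; rest ⊤}
  B2:  IN={c:+, d:-, e:-, f:-; rest ⊤}  OUT={d:-, e:-, f:-; rest ⊤}
  B3:  IN={d:-, e:-, f:-; rest ⊤}  OUT={b:+, d:-, e:-, f:-; rest ⊤}
  B4:  IN={b:+, d:-, e:-, f:-; rest ⊤}  OUT={b:+, d:-, e:-, f:-; rest ⊤}
  B5:  IN={b:+, d:-, e:-, f:-; rest ⊤}  OUT={b:+, d:-, e:-, f:+; rest ⊤}
  B6:  IN={b:+, d:-, e:-, f:+; rest ⊤}  OUT={b:+, c:-, d:-, e:-, f:+; rest ⊤}
  B7:  IN={d:-, e:-; rest ⊤}  OUT={c:+, d:-; rest ⊤}
  B8:  IN={c:+, d:-; rest ⊤}  OUT={c:+, d:-; rest ⊤}
  B9:  IN={c:+, d:-; rest ⊤}  OUT={c:+, d:-; rest ⊤}

Merge at B1: IN[B1] = OUT[B0] = {a: ⊤, b: ⊤, c: +, d: ⊤, e: -, f: ⊤}
Applying B1's transfer function to that IN value gives OUT[B1] (row B1 above).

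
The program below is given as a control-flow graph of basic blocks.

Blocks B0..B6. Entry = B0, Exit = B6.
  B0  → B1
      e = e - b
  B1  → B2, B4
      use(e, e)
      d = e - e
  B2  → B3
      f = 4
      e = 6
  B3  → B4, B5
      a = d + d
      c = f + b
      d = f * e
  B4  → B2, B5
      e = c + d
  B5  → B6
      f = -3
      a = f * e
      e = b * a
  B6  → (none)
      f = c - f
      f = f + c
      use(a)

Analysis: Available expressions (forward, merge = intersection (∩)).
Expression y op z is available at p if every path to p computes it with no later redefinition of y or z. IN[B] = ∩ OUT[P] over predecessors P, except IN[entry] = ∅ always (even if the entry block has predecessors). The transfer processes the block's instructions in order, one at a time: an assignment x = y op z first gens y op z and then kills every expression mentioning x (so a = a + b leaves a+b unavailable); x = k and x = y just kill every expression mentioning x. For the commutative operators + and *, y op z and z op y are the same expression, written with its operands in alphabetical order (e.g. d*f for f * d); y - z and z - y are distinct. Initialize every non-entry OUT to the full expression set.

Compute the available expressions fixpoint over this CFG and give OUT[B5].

Answer: {a*b}

Working:
Per-block solution:
  B0:  IN={}  OUT={}
  B1:  IN={}  OUT={e-e}
  B2:  IN={}  OUT={}
  B3:  IN={}  OUT={b+f, e*f}
  B4:  IN={}  OUT={c+d}
  B5:  IN={}  OUT={a*b}
  B6:  IN={a*b}  OUT={a*b}

Merge at B5: IN[B5] = OUT[B3] ∩ OUT[B4] = {}
Applying B5's transfer function to that IN value gives OUT[B5] (row B5 above).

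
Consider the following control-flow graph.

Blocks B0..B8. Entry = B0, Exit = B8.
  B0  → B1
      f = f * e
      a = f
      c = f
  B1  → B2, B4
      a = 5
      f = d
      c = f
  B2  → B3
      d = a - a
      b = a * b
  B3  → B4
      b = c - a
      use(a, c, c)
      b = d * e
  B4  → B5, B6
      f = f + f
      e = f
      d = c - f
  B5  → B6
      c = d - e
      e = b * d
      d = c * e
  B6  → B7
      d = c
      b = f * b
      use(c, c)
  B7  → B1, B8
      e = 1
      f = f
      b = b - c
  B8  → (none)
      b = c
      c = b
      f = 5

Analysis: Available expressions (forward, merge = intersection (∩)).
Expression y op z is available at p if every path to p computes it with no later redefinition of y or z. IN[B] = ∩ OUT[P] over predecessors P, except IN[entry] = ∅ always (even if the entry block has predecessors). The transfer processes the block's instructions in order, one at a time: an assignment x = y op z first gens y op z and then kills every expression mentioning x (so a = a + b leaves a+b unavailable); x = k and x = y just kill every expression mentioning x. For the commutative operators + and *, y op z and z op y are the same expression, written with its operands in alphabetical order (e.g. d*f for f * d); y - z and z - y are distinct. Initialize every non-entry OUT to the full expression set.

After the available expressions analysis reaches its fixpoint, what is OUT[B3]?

Answer: {a-a, c-a, d*e}

Trace:
Converged values:
  B0:  IN={}  OUT={}
  B1:  IN={}  OUT={}
  B2:  IN={}  OUT={a-a}
  B3:  IN={a-a}  OUT={a-a, c-a, d*e}
  B4:  IN={}  OUT={c-f}
  B5:  IN={c-f}  OUT={c*e}
  B6:  IN={}  OUT={}
  B7:  IN={}  OUT={}
  B8:  IN={}  OUT={}

Merge at B3: IN[B3] = OUT[B2] = {a-a}
Applying B3's transfer function to that IN value gives OUT[B3] (row B3 above).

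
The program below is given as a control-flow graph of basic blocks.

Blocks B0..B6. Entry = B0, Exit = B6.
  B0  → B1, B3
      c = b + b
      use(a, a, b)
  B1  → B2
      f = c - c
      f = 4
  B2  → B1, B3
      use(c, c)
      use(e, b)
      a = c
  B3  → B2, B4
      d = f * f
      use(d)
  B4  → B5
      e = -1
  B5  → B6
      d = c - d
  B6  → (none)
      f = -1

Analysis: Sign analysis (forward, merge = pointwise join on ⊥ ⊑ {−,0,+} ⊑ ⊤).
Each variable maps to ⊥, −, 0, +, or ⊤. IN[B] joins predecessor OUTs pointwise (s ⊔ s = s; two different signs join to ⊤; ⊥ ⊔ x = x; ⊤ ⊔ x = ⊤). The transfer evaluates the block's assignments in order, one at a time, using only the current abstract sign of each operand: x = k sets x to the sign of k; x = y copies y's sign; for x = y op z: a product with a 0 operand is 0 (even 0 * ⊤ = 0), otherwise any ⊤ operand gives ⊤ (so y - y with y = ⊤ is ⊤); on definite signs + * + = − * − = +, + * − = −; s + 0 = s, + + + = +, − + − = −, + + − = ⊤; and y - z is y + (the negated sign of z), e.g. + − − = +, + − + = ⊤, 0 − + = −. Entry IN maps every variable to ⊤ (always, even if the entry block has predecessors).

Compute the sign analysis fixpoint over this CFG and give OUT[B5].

Answer: {a: ⊤, b: ⊤, c: ⊤, d: ⊤, e: -, f: ⊤}

Working:
Per-block solution:
  B0: | IN=(all ⊤) | OUT=(all ⊤)
  B1: | IN=(all ⊤) | OUT={f:+; rest ⊤}
  B2: | IN=(all ⊤) | OUT=(all ⊤)
  B3: | IN=(all ⊤) | OUT=(all ⊤)
  B4: | IN=(all ⊤) | OUT={e:-; rest ⊤}
  B5: | IN={e:-; rest ⊤} | OUT={e:-; rest ⊤}
  B6: | IN={e:-; rest ⊤} | OUT={e:-, f:-; rest ⊤}

Merge at B5: IN[B5] = OUT[B4] = {a: ⊤, b: ⊤, c: ⊤, d: ⊤, e: -, f: ⊤}
Applying B5's transfer function to that IN value gives OUT[B5] (row B5 above).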